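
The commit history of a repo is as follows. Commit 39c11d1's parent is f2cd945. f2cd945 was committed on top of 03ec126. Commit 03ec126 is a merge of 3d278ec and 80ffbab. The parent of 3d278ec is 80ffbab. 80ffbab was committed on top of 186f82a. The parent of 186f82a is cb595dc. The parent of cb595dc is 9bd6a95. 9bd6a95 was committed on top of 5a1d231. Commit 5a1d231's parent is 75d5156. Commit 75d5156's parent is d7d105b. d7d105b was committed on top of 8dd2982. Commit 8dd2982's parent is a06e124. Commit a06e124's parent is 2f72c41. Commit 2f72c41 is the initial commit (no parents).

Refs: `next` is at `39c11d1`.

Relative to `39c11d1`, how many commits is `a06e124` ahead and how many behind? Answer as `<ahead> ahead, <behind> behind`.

Reachable from a06e124: {2f72c41, a06e124}.
Reachable from 39c11d1: {03ec126, 186f82a, 2f72c41, 39c11d1, 3d278ec, 5a1d231, 75d5156, 80ffbab, 8dd2982, 9bd6a95, a06e124, cb595dc, d7d105b, f2cd945}.
Only in a06e124's history (ahead): {} — 0.
Only in 39c11d1's history (behind): {03ec126, 186f82a, 39c11d1, 3d278ec, 5a1d231, 75d5156, 80ffbab, 8dd2982, 9bd6a95, cb595dc, d7d105b, f2cd945} — 12.

0 ahead, 12 behind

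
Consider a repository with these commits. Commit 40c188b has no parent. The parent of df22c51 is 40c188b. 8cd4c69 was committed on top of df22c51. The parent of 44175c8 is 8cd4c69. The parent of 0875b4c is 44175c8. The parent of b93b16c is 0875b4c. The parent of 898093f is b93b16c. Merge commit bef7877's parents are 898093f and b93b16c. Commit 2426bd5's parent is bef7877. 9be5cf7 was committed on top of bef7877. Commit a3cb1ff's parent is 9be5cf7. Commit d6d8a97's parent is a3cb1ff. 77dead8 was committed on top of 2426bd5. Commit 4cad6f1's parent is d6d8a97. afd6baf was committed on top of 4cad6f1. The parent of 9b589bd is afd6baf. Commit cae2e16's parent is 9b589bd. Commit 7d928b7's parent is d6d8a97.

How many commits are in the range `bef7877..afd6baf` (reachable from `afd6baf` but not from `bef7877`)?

5

Reachable from afd6baf: {0875b4c, 40c188b, 44175c8, 4cad6f1, 898093f, 8cd4c69, 9be5cf7, a3cb1ff, afd6baf, b93b16c, bef7877, d6d8a97, df22c51}.
Reachable from bef7877: {0875b4c, 40c188b, 44175c8, 898093f, 8cd4c69, b93b16c, bef7877, df22c51}.
In afd6baf's history but not bef7877's: {4cad6f1, 9be5cf7, a3cb1ff, afd6baf, d6d8a97} — 5 commits.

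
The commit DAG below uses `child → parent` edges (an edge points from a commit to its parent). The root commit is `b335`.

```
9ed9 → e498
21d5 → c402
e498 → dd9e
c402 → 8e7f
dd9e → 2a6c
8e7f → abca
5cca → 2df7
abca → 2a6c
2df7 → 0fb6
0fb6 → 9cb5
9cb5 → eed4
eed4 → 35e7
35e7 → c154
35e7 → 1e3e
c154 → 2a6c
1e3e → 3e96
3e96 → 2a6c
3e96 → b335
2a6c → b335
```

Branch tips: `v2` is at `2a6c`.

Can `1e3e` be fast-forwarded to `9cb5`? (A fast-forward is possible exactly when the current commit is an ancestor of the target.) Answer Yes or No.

A fast-forward from 1e3e to 9cb5 is possible iff 1e3e is an ancestor of 9cb5.
Ancestors of 9cb5: {1e3e, 2a6c, 35e7, 3e96, 9cb5, b335, c154, eed4}.
1e3e is among them, so fast-forward is possible.

Yes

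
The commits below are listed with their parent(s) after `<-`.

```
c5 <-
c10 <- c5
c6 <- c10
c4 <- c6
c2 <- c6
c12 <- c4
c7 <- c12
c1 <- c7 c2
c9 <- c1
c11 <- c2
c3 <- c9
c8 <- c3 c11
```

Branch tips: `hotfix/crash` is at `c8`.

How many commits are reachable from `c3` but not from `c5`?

9

Reachable from c3: {c1, c10, c12, c2, c3, c4, c5, c6, c7, c9}.
Reachable from c5: {c5}.
In c3's history but not c5's: {c1, c10, c12, c2, c3, c4, c6, c7, c9} — 9 commits.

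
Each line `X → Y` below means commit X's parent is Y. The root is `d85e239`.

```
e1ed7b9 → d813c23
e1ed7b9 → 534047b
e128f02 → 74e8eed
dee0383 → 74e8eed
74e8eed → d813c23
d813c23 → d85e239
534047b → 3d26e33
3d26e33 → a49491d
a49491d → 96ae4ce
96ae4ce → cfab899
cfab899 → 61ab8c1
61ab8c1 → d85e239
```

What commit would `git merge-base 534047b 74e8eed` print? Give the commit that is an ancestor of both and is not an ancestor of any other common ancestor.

d85e239

Ancestors of 534047b: {3d26e33, 534047b, 61ab8c1, 96ae4ce, a49491d, cfab899, d85e239}.
Ancestors of 74e8eed: {74e8eed, d813c23, d85e239}.
Common ancestors: {d85e239}.
The only common ancestor is d85e239, so it is the merge base.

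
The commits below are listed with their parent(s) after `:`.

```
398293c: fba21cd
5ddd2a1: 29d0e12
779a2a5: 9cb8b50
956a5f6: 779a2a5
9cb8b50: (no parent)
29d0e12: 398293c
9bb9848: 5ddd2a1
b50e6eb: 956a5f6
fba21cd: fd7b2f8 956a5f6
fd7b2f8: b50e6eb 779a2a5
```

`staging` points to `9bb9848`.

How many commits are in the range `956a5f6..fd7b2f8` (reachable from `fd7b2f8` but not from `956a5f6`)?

Reachable from fd7b2f8: {779a2a5, 956a5f6, 9cb8b50, b50e6eb, fd7b2f8}.
Reachable from 956a5f6: {779a2a5, 956a5f6, 9cb8b50}.
In fd7b2f8's history but not 956a5f6's: {b50e6eb, fd7b2f8} — 2 commits.

2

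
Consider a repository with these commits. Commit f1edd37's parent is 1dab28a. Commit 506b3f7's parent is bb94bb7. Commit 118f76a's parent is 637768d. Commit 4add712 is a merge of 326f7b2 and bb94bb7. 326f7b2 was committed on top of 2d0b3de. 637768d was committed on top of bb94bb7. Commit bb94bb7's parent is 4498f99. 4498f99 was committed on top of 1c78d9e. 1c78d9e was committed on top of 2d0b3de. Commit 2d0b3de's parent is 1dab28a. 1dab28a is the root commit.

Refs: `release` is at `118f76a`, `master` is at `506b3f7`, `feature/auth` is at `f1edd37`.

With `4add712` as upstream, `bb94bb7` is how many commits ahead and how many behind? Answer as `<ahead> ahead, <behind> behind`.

Reachable from bb94bb7: {1c78d9e, 1dab28a, 2d0b3de, 4498f99, bb94bb7}.
Reachable from 4add712: {1c78d9e, 1dab28a, 2d0b3de, 326f7b2, 4498f99, 4add712, bb94bb7}.
Only in bb94bb7's history (ahead): {} — 0.
Only in 4add712's history (behind): {326f7b2, 4add712} — 2.

0 ahead, 2 behind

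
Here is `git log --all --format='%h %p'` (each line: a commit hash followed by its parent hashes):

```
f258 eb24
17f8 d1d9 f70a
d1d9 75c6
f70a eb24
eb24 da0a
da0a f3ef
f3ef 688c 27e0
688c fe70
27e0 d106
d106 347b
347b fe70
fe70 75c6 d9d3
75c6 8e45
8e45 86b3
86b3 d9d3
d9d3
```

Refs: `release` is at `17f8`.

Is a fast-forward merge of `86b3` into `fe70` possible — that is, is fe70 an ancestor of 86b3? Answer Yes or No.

A fast-forward from fe70 to 86b3 is possible iff fe70 is an ancestor of 86b3.
Ancestors of 86b3: {86b3, d9d3}.
fe70 is not among them, so fast-forward is not possible.

No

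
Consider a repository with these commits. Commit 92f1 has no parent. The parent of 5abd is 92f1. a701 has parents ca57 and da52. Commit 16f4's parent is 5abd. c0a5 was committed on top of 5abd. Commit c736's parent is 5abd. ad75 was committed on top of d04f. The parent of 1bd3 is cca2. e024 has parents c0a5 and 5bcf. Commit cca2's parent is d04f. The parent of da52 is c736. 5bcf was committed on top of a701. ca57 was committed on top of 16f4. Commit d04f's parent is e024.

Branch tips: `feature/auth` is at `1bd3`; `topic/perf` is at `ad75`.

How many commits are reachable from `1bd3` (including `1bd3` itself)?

Walking parent pointers from 1bd3: reachable set = {16f4, 1bd3, 5abd, 5bcf, 92f1, a701, c0a5, c736, ca57, cca2, d04f, da52, e024}.
That is 13 commits.

13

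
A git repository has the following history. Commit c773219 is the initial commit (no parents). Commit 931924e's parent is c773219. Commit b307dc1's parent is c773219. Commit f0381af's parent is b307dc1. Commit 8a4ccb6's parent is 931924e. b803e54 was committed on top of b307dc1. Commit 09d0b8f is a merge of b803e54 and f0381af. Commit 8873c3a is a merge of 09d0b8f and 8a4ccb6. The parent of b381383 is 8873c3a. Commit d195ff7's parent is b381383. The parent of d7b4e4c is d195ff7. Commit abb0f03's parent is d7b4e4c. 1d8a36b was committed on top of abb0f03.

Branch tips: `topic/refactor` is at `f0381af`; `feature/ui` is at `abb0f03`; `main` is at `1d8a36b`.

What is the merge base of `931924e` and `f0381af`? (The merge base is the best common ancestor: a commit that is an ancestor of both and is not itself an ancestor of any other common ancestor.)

Ancestors of 931924e: {931924e, c773219}.
Ancestors of f0381af: {b307dc1, c773219, f0381af}.
Common ancestors: {c773219}.
The only common ancestor is c773219, so it is the merge base.

c773219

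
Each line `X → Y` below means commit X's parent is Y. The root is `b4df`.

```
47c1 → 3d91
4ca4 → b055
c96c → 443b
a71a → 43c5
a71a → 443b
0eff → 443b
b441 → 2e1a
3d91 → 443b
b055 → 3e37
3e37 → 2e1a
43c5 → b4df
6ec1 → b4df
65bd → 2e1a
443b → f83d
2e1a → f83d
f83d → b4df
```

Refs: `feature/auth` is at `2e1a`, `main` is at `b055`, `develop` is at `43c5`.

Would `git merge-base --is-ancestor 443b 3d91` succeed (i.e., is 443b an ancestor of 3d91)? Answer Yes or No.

Yes

Ancestors of 3d91 (commits reachable by following parents): {3d91, 443b, b4df, f83d}.
443b is in that set, so it is an ancestor of 3d91.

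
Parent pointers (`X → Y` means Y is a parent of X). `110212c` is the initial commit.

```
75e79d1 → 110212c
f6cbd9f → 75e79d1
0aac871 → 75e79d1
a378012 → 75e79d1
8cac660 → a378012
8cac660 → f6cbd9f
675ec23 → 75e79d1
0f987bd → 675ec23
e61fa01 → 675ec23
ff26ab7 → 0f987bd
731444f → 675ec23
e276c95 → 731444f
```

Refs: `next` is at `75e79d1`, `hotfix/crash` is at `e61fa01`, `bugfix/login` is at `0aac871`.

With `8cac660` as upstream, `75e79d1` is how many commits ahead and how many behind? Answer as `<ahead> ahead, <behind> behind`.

0 ahead, 3 behind

Reachable from 75e79d1: {110212c, 75e79d1}.
Reachable from 8cac660: {110212c, 75e79d1, 8cac660, a378012, f6cbd9f}.
Only in 75e79d1's history (ahead): {} — 0.
Only in 8cac660's history (behind): {8cac660, a378012, f6cbd9f} — 3.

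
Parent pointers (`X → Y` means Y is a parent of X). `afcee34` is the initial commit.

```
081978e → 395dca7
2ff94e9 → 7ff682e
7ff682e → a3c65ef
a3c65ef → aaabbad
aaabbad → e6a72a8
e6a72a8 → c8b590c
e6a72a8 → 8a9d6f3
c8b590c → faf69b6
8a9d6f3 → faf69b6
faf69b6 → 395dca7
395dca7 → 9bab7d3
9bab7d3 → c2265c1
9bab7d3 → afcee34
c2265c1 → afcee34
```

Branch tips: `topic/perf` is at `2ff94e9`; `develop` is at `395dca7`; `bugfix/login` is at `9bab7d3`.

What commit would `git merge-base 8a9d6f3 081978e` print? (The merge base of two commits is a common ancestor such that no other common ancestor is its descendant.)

Ancestors of 8a9d6f3: {395dca7, 8a9d6f3, 9bab7d3, afcee34, c2265c1, faf69b6}.
Ancestors of 081978e: {081978e, 395dca7, 9bab7d3, afcee34, c2265c1}.
Common ancestors: {395dca7, 9bab7d3, afcee34, c2265c1}.
Among these, 395dca7 is not an ancestor of any other common ancestor — it is the merge base.

395dca7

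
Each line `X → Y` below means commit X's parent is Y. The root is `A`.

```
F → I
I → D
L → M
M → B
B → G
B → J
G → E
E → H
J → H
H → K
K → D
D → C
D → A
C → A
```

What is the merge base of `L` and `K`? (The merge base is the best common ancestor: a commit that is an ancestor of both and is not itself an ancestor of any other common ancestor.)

K

Ancestors of L: {A, B, C, D, E, G, H, J, K, L, M}.
Ancestors of K: {A, C, D, K}.
Common ancestors: {A, C, D, K}.
Among these, K is not an ancestor of any other common ancestor — it is the merge base.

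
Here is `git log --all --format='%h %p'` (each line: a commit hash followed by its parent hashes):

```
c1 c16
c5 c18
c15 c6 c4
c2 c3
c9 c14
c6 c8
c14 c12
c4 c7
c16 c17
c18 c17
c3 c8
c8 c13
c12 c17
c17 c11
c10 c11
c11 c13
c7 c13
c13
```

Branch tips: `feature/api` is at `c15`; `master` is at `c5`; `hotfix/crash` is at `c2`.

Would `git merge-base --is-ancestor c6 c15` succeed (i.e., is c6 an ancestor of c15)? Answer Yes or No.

Yes

Ancestors of c15 (commits reachable by following parents): {c13, c15, c4, c6, c7, c8}.
c6 is in that set, so it is an ancestor of c15.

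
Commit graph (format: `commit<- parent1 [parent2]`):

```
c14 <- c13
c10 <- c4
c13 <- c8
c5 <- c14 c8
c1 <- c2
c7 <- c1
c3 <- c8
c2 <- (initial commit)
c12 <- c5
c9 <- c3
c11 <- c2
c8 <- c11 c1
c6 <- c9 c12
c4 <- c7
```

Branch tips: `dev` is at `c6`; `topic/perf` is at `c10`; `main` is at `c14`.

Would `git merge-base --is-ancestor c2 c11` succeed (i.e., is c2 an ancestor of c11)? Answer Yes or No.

Ancestors of c11 (commits reachable by following parents): {c11, c2}.
c2 is in that set, so it is an ancestor of c11.

Yes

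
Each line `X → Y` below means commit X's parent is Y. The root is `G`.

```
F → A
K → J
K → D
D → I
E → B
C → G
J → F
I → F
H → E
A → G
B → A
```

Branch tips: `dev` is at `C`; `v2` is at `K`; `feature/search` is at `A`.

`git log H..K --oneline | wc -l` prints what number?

5

Reachable from K: {A, D, F, G, I, J, K}.
Reachable from H: {A, B, E, G, H}.
In K's history but not H's: {D, F, I, J, K} — 5 commits.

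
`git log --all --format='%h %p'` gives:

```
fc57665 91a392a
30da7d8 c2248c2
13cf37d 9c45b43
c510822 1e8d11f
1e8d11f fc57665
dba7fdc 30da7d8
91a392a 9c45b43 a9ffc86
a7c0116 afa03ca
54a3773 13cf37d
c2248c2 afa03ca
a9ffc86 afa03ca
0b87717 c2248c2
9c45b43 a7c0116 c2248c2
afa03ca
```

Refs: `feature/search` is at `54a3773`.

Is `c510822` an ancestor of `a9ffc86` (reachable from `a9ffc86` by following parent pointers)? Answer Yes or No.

Ancestors of a9ffc86: {a9ffc86, afa03ca}.
c510822 is not in that set, so it is not an ancestor of a9ffc86.

No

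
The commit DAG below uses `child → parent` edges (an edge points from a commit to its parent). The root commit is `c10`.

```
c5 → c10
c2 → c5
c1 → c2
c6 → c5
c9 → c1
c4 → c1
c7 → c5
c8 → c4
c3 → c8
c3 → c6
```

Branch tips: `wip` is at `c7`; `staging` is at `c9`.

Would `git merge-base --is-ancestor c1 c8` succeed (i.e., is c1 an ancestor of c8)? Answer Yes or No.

Yes

Ancestors of c8 (commits reachable by following parents): {c1, c10, c2, c4, c5, c8}.
c1 is in that set, so it is an ancestor of c8.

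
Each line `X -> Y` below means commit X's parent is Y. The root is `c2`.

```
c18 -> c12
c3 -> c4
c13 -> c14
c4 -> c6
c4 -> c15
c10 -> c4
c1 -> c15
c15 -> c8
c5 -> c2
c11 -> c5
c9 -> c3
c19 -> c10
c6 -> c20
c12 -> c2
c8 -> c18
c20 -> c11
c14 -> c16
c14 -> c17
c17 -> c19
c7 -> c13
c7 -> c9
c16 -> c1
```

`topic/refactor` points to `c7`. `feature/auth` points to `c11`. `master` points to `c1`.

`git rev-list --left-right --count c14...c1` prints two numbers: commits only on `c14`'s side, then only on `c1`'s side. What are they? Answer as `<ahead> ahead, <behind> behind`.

Reachable from c14: {c1, c10, c11, c12, c14, c15, c16, c17, c18, c19, c2, c20, c4, c5, c6, c8}.
Reachable from c1: {c1, c12, c15, c18, c2, c8}.
Only in c14's history (ahead): {c10, c11, c14, c16, c17, c19, c20, c4, c5, c6} — 10.
Only in c1's history (behind): {} — 0.

10 ahead, 0 behind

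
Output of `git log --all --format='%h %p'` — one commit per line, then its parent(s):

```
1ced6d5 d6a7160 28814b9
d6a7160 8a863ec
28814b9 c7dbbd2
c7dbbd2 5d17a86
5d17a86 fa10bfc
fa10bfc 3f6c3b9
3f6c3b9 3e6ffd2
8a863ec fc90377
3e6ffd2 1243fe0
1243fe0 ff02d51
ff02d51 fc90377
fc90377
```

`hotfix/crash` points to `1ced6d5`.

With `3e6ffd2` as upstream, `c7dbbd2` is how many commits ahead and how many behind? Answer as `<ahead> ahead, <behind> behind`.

4 ahead, 0 behind

Reachable from c7dbbd2: {1243fe0, 3e6ffd2, 3f6c3b9, 5d17a86, c7dbbd2, fa10bfc, fc90377, ff02d51}.
Reachable from 3e6ffd2: {1243fe0, 3e6ffd2, fc90377, ff02d51}.
Only in c7dbbd2's history (ahead): {3f6c3b9, 5d17a86, c7dbbd2, fa10bfc} — 4.
Only in 3e6ffd2's history (behind): {} — 0.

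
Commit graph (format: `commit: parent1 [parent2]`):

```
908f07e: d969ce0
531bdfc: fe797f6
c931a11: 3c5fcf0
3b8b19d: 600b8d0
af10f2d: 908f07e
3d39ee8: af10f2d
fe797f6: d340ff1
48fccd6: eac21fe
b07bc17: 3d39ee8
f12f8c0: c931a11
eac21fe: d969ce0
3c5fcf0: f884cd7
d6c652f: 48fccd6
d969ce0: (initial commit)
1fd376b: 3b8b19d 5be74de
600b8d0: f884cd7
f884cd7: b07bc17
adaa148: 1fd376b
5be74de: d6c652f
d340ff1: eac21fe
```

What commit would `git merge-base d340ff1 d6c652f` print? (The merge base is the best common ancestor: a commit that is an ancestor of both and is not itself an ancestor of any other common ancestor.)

eac21fe

Ancestors of d340ff1: {d340ff1, d969ce0, eac21fe}.
Ancestors of d6c652f: {48fccd6, d6c652f, d969ce0, eac21fe}.
Common ancestors: {d969ce0, eac21fe}.
Among these, eac21fe is not an ancestor of any other common ancestor — it is the merge base.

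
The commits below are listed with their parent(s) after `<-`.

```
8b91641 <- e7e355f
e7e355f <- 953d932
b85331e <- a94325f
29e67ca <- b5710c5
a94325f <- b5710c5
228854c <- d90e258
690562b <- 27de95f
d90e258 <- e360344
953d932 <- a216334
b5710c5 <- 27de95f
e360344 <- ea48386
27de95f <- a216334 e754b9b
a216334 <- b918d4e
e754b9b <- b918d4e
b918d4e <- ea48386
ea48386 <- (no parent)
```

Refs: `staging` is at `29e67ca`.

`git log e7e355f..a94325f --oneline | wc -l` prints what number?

4

Reachable from a94325f: {27de95f, a216334, a94325f, b5710c5, b918d4e, e754b9b, ea48386}.
Reachable from e7e355f: {953d932, a216334, b918d4e, e7e355f, ea48386}.
In a94325f's history but not e7e355f's: {27de95f, a94325f, b5710c5, e754b9b} — 4 commits.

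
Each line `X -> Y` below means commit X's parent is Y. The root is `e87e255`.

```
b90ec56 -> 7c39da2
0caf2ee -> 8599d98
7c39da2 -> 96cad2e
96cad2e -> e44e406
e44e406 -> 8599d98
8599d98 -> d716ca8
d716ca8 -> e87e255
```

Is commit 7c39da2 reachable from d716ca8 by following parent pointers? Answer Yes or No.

Ancestors of d716ca8: {d716ca8, e87e255}.
7c39da2 is not in that set, so it is not an ancestor of d716ca8.

No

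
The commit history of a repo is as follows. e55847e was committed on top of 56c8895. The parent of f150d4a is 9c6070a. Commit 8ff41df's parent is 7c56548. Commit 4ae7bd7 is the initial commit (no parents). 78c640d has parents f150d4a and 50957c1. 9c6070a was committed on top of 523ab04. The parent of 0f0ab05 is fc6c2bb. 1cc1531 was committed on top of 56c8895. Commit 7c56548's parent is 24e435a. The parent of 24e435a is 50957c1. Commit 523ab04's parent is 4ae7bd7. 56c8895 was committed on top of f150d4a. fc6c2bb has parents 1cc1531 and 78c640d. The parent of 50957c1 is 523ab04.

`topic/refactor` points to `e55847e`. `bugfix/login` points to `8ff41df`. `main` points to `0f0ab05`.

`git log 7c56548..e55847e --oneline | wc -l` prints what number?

Reachable from e55847e: {4ae7bd7, 523ab04, 56c8895, 9c6070a, e55847e, f150d4a}.
Reachable from 7c56548: {24e435a, 4ae7bd7, 50957c1, 523ab04, 7c56548}.
In e55847e's history but not 7c56548's: {56c8895, 9c6070a, e55847e, f150d4a} — 4 commits.

4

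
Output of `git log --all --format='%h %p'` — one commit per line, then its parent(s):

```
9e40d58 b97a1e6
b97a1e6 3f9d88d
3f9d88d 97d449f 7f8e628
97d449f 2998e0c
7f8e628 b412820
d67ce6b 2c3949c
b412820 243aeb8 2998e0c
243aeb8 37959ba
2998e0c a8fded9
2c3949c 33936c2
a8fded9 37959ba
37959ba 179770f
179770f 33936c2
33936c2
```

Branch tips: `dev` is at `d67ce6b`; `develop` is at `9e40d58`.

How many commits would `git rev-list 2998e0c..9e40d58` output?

7

Reachable from 9e40d58: {179770f, 243aeb8, 2998e0c, 33936c2, 37959ba, 3f9d88d, 7f8e628, 97d449f, 9e40d58, a8fded9, b412820, b97a1e6}.
Reachable from 2998e0c: {179770f, 2998e0c, 33936c2, 37959ba, a8fded9}.
In 9e40d58's history but not 2998e0c's: {243aeb8, 3f9d88d, 7f8e628, 97d449f, 9e40d58, b412820, b97a1e6} — 7 commits.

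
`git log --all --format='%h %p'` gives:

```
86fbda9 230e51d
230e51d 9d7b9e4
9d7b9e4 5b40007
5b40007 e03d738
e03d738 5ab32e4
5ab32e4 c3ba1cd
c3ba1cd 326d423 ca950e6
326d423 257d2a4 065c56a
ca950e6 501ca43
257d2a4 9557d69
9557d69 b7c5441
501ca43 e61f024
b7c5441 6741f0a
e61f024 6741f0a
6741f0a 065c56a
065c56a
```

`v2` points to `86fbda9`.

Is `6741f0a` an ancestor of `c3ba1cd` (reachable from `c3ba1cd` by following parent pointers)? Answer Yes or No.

Ancestors of c3ba1cd (commits reachable by following parents): {065c56a, 257d2a4, 326d423, 501ca43, 6741f0a, 9557d69, b7c5441, c3ba1cd, ca950e6, e61f024}.
6741f0a is in that set, so it is an ancestor of c3ba1cd.

Yes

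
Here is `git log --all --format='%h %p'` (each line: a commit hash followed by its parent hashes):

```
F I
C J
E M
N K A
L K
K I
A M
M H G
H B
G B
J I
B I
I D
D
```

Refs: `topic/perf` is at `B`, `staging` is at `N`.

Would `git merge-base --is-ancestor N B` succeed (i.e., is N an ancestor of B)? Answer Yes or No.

Ancestors of B: {B, D, I}.
N is not in that set, so it is not an ancestor of B.

No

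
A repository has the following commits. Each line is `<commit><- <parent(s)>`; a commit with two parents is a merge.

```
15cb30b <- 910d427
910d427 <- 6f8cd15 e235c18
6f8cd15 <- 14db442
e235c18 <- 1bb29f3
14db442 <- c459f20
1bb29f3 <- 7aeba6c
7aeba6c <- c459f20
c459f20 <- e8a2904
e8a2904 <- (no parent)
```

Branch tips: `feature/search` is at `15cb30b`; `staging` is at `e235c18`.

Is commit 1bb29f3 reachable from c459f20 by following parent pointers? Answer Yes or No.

Ancestors of c459f20: {c459f20, e8a2904}.
1bb29f3 is not in that set, so it is not an ancestor of c459f20.

No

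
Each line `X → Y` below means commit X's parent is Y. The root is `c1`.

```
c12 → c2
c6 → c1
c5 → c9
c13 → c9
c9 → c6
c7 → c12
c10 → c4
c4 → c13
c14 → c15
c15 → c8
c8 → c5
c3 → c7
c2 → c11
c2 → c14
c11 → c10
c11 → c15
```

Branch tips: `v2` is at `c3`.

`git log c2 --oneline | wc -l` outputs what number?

Walking parent pointers from c2: reachable set = {c1, c10, c11, c13, c14, c15, c2, c4, c5, c6, c8, c9}.
That is 12 commits.

12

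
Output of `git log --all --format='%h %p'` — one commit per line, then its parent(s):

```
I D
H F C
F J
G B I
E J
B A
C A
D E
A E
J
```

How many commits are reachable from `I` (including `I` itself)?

Walking parent pointers from I: reachable set = {D, E, I, J}.
That is 4 commits.

4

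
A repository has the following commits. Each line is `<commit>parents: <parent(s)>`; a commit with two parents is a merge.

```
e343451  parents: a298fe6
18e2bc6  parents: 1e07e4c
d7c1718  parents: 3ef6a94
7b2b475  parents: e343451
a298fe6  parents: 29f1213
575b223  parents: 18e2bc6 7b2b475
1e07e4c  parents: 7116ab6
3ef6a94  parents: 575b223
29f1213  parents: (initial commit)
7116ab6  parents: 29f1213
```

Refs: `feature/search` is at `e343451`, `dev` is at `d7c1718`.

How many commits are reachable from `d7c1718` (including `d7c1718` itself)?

10

Walking parent pointers from d7c1718: reachable set = {18e2bc6, 1e07e4c, 29f1213, 3ef6a94, 575b223, 7116ab6, 7b2b475, a298fe6, d7c1718, e343451}.
That is 10 commits.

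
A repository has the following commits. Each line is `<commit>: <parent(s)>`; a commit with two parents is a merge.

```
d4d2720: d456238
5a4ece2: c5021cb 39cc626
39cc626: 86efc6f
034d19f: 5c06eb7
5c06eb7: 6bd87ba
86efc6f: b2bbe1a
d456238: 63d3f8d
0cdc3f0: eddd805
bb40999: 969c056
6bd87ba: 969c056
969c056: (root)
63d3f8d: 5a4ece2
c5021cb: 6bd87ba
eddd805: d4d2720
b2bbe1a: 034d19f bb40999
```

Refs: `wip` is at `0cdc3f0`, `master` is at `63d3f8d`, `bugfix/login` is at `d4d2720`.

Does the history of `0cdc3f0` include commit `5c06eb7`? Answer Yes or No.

Ancestors of 0cdc3f0 (commits reachable by following parents): {034d19f, 0cdc3f0, 39cc626, 5a4ece2, 5c06eb7, 63d3f8d, 6bd87ba, 86efc6f, 969c056, b2bbe1a, bb40999, c5021cb, d456238, d4d2720, eddd805}.
5c06eb7 is in that set, so it is an ancestor of 0cdc3f0.

Yes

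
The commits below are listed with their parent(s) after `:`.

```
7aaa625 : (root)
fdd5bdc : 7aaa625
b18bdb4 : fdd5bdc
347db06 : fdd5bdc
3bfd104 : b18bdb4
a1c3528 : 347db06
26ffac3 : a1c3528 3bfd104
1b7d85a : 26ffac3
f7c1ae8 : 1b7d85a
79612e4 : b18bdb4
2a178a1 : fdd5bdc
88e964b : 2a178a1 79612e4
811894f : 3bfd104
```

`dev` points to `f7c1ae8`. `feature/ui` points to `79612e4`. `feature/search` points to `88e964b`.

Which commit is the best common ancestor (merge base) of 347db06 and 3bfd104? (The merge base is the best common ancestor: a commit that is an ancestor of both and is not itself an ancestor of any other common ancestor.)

fdd5bdc

Ancestors of 347db06: {347db06, 7aaa625, fdd5bdc}.
Ancestors of 3bfd104: {3bfd104, 7aaa625, b18bdb4, fdd5bdc}.
Common ancestors: {7aaa625, fdd5bdc}.
Among these, fdd5bdc is not an ancestor of any other common ancestor — it is the merge base.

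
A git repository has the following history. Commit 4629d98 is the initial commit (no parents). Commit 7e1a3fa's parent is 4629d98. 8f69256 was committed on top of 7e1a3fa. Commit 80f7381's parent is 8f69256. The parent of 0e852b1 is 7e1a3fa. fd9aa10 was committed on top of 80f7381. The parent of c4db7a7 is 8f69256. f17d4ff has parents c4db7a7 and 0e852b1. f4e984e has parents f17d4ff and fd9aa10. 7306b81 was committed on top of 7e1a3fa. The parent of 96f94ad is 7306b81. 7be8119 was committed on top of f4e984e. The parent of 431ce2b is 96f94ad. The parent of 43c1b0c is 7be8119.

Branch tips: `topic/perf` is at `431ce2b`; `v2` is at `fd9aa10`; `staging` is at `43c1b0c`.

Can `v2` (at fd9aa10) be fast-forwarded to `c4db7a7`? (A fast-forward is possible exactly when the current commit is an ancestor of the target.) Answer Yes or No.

A fast-forward from fd9aa10 to c4db7a7 is possible iff fd9aa10 is an ancestor of c4db7a7.
Ancestors of c4db7a7: {4629d98, 7e1a3fa, 8f69256, c4db7a7}.
fd9aa10 is not among them, so fast-forward is not possible.

No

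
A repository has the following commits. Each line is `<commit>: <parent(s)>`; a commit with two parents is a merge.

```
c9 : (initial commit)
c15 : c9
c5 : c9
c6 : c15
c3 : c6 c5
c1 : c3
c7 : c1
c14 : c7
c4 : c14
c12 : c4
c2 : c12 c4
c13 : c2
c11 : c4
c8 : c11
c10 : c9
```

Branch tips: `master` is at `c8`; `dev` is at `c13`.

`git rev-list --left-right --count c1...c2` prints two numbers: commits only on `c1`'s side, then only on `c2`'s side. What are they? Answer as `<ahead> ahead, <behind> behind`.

0 ahead, 5 behind

Reachable from c1: {c1, c15, c3, c5, c6, c9}.
Reachable from c2: {c1, c12, c14, c15, c2, c3, c4, c5, c6, c7, c9}.
Only in c1's history (ahead): {} — 0.
Only in c2's history (behind): {c12, c14, c2, c4, c7} — 5.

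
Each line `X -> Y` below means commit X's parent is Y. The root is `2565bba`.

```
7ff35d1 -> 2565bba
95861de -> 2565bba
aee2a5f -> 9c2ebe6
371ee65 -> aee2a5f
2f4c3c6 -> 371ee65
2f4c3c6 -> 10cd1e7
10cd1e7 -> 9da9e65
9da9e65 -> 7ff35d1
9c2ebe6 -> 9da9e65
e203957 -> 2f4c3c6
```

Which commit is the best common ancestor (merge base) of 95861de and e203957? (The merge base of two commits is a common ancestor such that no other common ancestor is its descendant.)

Ancestors of 95861de: {2565bba, 95861de}.
Ancestors of e203957: {10cd1e7, 2565bba, 2f4c3c6, 371ee65, 7ff35d1, 9c2ebe6, 9da9e65, aee2a5f, e203957}.
Common ancestors: {2565bba}.
The only common ancestor is 2565bba, so it is the merge base.

2565bba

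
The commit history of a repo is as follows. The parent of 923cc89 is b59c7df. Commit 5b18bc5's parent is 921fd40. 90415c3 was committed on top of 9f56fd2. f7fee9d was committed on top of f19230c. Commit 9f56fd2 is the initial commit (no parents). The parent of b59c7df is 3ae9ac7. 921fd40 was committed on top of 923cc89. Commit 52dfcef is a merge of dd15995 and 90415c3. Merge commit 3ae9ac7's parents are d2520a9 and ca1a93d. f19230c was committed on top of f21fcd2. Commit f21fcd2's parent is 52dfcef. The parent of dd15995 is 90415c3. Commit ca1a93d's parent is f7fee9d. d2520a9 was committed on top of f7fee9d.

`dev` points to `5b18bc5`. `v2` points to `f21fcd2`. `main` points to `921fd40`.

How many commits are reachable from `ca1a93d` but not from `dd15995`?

5

Reachable from ca1a93d: {52dfcef, 90415c3, 9f56fd2, ca1a93d, dd15995, f19230c, f21fcd2, f7fee9d}.
Reachable from dd15995: {90415c3, 9f56fd2, dd15995}.
In ca1a93d's history but not dd15995's: {52dfcef, ca1a93d, f19230c, f21fcd2, f7fee9d} — 5 commits.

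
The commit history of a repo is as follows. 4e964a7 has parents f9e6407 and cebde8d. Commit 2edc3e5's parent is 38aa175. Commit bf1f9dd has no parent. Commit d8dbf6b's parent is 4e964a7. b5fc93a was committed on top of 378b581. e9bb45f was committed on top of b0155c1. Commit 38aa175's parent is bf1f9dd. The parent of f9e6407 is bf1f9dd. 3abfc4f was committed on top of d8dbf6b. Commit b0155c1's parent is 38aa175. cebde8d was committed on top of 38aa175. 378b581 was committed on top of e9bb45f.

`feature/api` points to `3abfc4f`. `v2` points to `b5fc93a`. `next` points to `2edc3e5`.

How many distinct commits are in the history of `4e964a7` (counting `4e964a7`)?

Walking parent pointers from 4e964a7: reachable set = {38aa175, 4e964a7, bf1f9dd, cebde8d, f9e6407}.
That is 5 commits.

5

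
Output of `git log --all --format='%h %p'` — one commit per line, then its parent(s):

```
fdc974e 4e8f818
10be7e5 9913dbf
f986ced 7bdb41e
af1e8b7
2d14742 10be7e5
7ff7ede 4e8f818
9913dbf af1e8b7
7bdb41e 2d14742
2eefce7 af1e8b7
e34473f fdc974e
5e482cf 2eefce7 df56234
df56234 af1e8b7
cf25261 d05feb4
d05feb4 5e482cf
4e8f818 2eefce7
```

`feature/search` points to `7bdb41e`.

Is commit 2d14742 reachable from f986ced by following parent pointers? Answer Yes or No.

Ancestors of f986ced (commits reachable by following parents): {10be7e5, 2d14742, 7bdb41e, 9913dbf, af1e8b7, f986ced}.
2d14742 is in that set, so it is an ancestor of f986ced.

Yes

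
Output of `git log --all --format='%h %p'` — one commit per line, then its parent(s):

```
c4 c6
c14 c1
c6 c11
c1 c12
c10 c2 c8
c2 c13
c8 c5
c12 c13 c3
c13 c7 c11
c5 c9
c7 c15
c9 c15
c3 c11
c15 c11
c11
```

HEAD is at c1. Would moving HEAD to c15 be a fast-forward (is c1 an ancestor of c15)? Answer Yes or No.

No

A fast-forward from c1 to c15 is possible iff c1 is an ancestor of c15.
Ancestors of c15: {c11, c15}.
c1 is not among them, so fast-forward is not possible.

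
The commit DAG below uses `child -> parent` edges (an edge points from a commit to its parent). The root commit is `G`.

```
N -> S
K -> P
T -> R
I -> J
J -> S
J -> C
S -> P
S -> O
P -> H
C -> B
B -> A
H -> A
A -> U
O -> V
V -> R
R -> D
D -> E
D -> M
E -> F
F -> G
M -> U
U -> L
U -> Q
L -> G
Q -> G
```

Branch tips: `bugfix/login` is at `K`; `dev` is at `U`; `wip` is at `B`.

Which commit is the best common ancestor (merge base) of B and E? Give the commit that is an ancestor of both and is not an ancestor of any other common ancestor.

Ancestors of B: {A, B, G, L, Q, U}.
Ancestors of E: {E, F, G}.
Common ancestors: {G}.
The only common ancestor is G, so it is the merge base.

G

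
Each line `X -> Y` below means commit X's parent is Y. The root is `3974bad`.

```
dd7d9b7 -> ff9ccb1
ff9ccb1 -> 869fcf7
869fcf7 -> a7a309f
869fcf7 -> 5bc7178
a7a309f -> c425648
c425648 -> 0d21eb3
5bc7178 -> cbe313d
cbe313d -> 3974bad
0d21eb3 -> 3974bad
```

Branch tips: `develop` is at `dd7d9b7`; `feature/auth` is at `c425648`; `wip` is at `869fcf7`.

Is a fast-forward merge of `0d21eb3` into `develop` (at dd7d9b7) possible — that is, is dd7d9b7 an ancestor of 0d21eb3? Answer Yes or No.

A fast-forward from dd7d9b7 to 0d21eb3 is possible iff dd7d9b7 is an ancestor of 0d21eb3.
Ancestors of 0d21eb3: {0d21eb3, 3974bad}.
dd7d9b7 is not among them, so fast-forward is not possible.

No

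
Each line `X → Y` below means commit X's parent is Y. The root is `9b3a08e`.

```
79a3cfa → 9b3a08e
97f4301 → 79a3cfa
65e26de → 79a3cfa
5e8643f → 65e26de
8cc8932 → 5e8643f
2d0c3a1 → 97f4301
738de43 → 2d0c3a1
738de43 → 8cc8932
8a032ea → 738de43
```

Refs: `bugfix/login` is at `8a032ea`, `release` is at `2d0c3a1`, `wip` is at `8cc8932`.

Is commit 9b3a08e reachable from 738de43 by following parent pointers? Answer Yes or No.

Yes

Ancestors of 738de43 (commits reachable by following parents): {2d0c3a1, 5e8643f, 65e26de, 738de43, 79a3cfa, 8cc8932, 97f4301, 9b3a08e}.
9b3a08e is in that set, so it is an ancestor of 738de43.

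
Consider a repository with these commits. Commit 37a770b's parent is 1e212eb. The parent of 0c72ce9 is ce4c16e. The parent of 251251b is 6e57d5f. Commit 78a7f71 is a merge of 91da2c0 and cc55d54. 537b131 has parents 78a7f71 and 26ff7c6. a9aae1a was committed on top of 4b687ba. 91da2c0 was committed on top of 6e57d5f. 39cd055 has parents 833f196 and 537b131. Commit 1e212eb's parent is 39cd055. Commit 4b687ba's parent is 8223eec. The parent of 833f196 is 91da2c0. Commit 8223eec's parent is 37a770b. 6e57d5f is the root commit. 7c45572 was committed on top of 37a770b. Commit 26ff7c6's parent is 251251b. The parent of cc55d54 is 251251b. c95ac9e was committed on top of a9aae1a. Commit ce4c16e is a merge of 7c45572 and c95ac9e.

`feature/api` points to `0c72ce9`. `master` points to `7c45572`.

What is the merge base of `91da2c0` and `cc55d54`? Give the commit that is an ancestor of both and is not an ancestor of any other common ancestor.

6e57d5f

Ancestors of 91da2c0: {6e57d5f, 91da2c0}.
Ancestors of cc55d54: {251251b, 6e57d5f, cc55d54}.
Common ancestors: {6e57d5f}.
The only common ancestor is 6e57d5f, so it is the merge base.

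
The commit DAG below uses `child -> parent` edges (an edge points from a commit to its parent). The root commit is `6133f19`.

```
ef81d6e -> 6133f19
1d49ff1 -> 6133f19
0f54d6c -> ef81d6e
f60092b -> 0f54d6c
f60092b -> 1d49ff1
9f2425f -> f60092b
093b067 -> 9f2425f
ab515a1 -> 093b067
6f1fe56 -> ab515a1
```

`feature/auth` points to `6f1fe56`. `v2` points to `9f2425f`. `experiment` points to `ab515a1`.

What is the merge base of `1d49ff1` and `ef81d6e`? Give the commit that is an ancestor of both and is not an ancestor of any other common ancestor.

Ancestors of 1d49ff1: {1d49ff1, 6133f19}.
Ancestors of ef81d6e: {6133f19, ef81d6e}.
Common ancestors: {6133f19}.
The only common ancestor is 6133f19, so it is the merge base.

6133f19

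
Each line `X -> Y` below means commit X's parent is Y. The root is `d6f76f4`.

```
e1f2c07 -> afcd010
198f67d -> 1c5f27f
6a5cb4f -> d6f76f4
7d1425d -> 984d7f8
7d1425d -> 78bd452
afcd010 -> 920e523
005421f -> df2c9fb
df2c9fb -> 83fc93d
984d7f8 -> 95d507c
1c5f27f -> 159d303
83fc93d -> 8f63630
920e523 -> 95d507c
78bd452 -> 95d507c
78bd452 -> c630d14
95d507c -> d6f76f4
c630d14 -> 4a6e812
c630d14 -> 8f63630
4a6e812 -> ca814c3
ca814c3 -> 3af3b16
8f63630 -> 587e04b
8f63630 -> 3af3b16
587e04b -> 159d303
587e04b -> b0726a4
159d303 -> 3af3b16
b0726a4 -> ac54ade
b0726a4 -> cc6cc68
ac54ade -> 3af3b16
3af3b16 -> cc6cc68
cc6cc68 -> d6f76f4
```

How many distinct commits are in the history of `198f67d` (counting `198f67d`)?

6

Walking parent pointers from 198f67d: reachable set = {159d303, 198f67d, 1c5f27f, 3af3b16, cc6cc68, d6f76f4}.
That is 6 commits.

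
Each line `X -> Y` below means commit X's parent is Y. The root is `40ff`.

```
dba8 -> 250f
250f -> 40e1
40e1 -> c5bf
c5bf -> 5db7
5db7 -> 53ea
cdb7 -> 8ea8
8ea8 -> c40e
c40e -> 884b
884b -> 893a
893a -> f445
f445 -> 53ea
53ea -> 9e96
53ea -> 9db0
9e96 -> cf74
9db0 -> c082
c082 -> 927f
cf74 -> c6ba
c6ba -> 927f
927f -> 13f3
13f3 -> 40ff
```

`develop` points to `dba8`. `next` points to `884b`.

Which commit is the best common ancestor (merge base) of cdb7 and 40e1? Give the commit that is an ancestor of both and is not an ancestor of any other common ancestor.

53ea

Ancestors of cdb7: {13f3, 40ff, 53ea, 884b, 893a, 8ea8, 927f, 9db0, 9e96, c082, c40e, c6ba, cdb7, cf74, f445}.
Ancestors of 40e1: {13f3, 40e1, 40ff, 53ea, 5db7, 927f, 9db0, 9e96, c082, c5bf, c6ba, cf74}.
Common ancestors: {13f3, 40ff, 53ea, 927f, 9db0, 9e96, c082, c6ba, cf74}.
Among these, 53ea is not an ancestor of any other common ancestor — it is the merge base.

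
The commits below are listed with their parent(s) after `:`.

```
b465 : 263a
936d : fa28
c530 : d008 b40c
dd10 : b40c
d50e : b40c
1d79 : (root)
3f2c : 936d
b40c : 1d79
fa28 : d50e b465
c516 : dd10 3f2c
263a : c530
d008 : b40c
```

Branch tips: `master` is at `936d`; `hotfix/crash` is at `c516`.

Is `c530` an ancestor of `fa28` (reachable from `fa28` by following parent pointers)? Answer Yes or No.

Ancestors of fa28 (commits reachable by following parents): {1d79, 263a, b40c, b465, c530, d008, d50e, fa28}.
c530 is in that set, so it is an ancestor of fa28.

Yes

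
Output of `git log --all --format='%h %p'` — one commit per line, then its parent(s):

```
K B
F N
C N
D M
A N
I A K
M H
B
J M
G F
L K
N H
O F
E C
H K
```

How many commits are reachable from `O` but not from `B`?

Reachable from O: {B, F, H, K, N, O}.
Reachable from B: {B}.
In O's history but not B's: {F, H, K, N, O} — 5 commits.

5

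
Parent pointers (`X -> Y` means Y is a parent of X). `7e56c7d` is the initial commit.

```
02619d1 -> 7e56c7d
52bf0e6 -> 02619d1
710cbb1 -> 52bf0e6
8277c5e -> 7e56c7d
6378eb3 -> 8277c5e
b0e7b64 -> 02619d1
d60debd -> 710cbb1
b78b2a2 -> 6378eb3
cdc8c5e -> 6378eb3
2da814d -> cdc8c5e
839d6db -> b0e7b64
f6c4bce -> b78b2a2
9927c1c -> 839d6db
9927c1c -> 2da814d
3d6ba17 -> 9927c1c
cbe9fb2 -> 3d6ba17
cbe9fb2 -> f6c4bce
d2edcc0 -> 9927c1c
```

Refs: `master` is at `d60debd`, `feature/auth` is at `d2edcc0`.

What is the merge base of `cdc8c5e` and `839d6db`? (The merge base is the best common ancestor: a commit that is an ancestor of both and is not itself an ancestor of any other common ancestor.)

Ancestors of cdc8c5e: {6378eb3, 7e56c7d, 8277c5e, cdc8c5e}.
Ancestors of 839d6db: {02619d1, 7e56c7d, 839d6db, b0e7b64}.
Common ancestors: {7e56c7d}.
The only common ancestor is 7e56c7d, so it is the merge base.

7e56c7d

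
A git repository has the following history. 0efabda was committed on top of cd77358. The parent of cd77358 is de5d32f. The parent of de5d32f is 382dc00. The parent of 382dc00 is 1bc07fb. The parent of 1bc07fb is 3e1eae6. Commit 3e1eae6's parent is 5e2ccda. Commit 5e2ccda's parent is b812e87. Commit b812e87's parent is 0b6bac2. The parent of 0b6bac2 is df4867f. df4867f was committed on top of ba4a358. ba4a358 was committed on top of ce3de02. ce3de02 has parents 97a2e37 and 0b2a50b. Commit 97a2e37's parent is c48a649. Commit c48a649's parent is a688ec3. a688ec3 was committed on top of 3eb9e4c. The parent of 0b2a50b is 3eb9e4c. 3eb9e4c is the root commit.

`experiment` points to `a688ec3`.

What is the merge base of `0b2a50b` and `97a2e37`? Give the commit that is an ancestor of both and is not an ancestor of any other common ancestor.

Ancestors of 0b2a50b: {0b2a50b, 3eb9e4c}.
Ancestors of 97a2e37: {3eb9e4c, 97a2e37, a688ec3, c48a649}.
Common ancestors: {3eb9e4c}.
The only common ancestor is 3eb9e4c, so it is the merge base.

3eb9e4c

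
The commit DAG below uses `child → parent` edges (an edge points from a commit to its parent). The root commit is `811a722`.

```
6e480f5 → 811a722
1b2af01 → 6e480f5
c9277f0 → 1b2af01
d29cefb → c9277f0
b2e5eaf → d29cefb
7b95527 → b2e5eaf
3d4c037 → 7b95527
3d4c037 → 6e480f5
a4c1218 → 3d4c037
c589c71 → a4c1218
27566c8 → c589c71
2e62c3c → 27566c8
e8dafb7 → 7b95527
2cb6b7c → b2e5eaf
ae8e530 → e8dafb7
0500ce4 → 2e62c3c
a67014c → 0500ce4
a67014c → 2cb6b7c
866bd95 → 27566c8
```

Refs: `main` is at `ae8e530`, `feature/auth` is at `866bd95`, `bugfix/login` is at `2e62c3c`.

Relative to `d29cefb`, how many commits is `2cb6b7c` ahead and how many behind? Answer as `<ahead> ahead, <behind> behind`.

2 ahead, 0 behind

Reachable from 2cb6b7c: {1b2af01, 2cb6b7c, 6e480f5, 811a722, b2e5eaf, c9277f0, d29cefb}.
Reachable from d29cefb: {1b2af01, 6e480f5, 811a722, c9277f0, d29cefb}.
Only in 2cb6b7c's history (ahead): {2cb6b7c, b2e5eaf} — 2.
Only in d29cefb's history (behind): {} — 0.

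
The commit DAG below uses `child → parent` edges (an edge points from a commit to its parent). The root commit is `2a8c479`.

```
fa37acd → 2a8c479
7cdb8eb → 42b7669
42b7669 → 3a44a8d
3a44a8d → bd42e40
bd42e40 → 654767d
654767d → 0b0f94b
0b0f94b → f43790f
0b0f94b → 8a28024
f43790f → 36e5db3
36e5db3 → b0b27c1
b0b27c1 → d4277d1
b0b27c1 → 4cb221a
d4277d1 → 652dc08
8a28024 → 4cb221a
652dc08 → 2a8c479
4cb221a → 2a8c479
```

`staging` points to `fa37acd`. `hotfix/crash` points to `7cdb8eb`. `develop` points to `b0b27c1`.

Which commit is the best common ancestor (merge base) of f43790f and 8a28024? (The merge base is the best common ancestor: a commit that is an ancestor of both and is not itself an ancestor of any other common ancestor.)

Ancestors of f43790f: {2a8c479, 36e5db3, 4cb221a, 652dc08, b0b27c1, d4277d1, f43790f}.
Ancestors of 8a28024: {2a8c479, 4cb221a, 8a28024}.
Common ancestors: {2a8c479, 4cb221a}.
Among these, 4cb221a is not an ancestor of any other common ancestor — it is the merge base.

4cb221a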